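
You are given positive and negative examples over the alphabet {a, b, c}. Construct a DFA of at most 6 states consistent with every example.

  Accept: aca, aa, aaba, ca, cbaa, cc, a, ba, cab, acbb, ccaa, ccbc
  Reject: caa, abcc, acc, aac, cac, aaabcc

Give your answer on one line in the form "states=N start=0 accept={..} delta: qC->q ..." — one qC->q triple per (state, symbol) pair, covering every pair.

Grow the machine one transition at a time. Run the examples from 0; the earliest place one falls off (shortest prefix, ties alphabetical) gets sent to the lowest-numbered state that keeps every Accept/Reject pair distinguishable — a pair clashes when both reach the same state with identical unread suffix — and to a fresh state only if none does.
a: 0a undefined. 0a->0: no, cc/acc meet in 0 with "cc" left. Open state 1: 0a->1.
b: 0b undefined. 0b->0: ok.
c: 0c undefined. 0c->0: no, aa/caa meet in 1 with "a" left. 0c->1: ok.
aa: 1a undefined. 1a->0: no, aaba/caa meet in 1. 1a->1: no, aa/caa meet in 1. Open state 2: 1a->2.
ab: 1b undefined. 1b->0: no, cc/abcc meet in 1 with "c" left. 1b->1: no, cbaa/caa meet in 2 with "a" left. 1b->2: ok.
ac: 1c undefined. 1c->0: no, aca/acc meet in 1. 1c->1: no, cc/acc meet in 1. 1c->2: no, aca/caa meet in 2 with "a" left. Open state 3: 1c->3.
aaa: 2a undefined. 2a->0: no, cc/aaabcc meet in 3. 2a->1: no, a/caa meet in 1. 2a->2: no, aa/caa meet in 2. 2a->3: no, cc/caa meet in 3. Open state 4: 2a->4.
aab: 2b undefined. 2b->0: ok.
aac: 2c undefined. 2c->0: no, aaba/abcc meet in 1. 2c->1: no, aaba/aac meet in 1. 2c->2: no, aa/abcc meet in 2. 2c->3: no, cc/aac meet in 3. 2c->4: ok.
aca: 3a undefined. 3a->0: ok.
acb: 3b undefined. 3b->0: ok.
acc: 3c undefined. 3c->0: no, aca/acc meet in 0. 3c->1: no, aaba/acc meet in 1. 3c->2: no, aa/acc meet in 2. 3c->3: no, cc/acc meet in 3. 3c->4: ok.
aaab: 4b undefined. 4b->0: no, cc/aaabcc meet in 3. 4b->1: ok.
abcc: 4c undefined. 4c->0: no, aca/abcc meet in 0. 4c->1: no, aaba/abcc meet in 1. 4c->2: no, aa/abcc meet in 2. 4c->3: no, cc/abcc meet in 3. 4c->4: ok.
cbaa: 4a undefined. 4a->0: ok.
All examples now run through 5 states with every (state, symbol) defined. Accept strings end in {0,1,2,3}, Reject strings end in {4}; accept={0,1,2,3}.

states=5 start=0 accept={0,1,2,3} delta: 0a->1 0b->0 0c->1 1a->2 1b->2 1c->3 2a->4 2b->0 2c->4 3a->0 3b->0 3c->4 4a->0 4b->1 4c->4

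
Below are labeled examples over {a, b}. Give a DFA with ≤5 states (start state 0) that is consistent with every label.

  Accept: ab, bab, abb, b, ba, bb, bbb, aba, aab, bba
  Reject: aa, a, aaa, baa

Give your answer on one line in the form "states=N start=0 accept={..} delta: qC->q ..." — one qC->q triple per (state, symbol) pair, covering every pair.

states=3 start=0 accept={1,2} delta: 0a->0 0b->1 1a->2 1b->1 2a->0 2b->1

Fold the examples into a partial DFA from state 0: repeatedly fix the first undefined (state, symbol) met by the shortest-then-alphabetical prefix, trying targets in increasing order and rejecting any under which an Accept and a Reject string meet in one state with the same remainder; add a state when all current targets are rejected. Accepting states are where Accept strings end.
a: 0a undefined. 0a->0: ok.
b: 0b undefined. 0b->0: no, ab/aa meet in 0. Open state 1: 0b->1.
ba: 1a undefined. 1a->0: no, ba/aa meet in 0. 1a->1: no, ab/baa meet in 1. Open state 2: 1a->2.
bb: 1b undefined. 1b->0: no, abb/aa meet in 0. 1b->1: ok.
baa: 2a undefined. 2a->0: ok.
bab: 2b undefined. 2b->0: no, bab/aa meet in 0. 2b->1: ok.
All examples now run through 3 states with every (state, symbol) defined. Accept strings end in {1,2}, Reject strings end in {0}; accept={1,2}.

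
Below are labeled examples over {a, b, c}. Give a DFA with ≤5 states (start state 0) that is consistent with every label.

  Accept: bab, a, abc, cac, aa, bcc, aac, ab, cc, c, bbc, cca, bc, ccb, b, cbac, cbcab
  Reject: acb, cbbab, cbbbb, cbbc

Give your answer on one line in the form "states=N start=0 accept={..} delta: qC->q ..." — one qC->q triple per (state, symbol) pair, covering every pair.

states=4 start=0 accept={0,1} delta: 0a->0 0b->0 0c->1 1a->0 1b->2 1c->0 2a->0 2b->3 2c->0 3a->1 3b->1 3c->2

State merging on the prefix tree: take the shortest (then alphabetical) example prefix whose next move is undefined and point that move at state 0, else 1, else 2, ...; a target is out if some Accept/Reject pair would then sit in one state with the same input left (inseparable). If every existing state is out, open a new one.
a: 0a undefined. 0a->0: ok.
b: 0b undefined. 0b->0: ok.
c: 0c undefined. 0c->0: no, bab/acb meet in 0. Open state 1: 0c->1.
ca: 1a undefined. 1a->0: ok.
cb: 1b undefined. 1b->0: no, bab/acb meet in 0. 1b->1: no, bab/cbbab meet in 0. Open state 2: 1b->2.
cc: 1c undefined. 1c->0: ok.
cba: 2a undefined. 2a->0: ok.
cbb: 2b undefined. 2b->0: no, bab/cbbab meet in 0. 2b->1: no, bab/cbbab meet in 0. 2b->2: no, bab/cbbab meet in 0. Open state 3: 2b->3.
cbc: 2c undefined. 2c->0: ok.
cbba: 3a undefined. 3a->0: no, bab/cbbab meet in 0. 3a->1: ok.
cbbb: 3b undefined. 3b->0: no, bab/cbbbb meet in 0. 3b->1: ok.
cbbc: 3c undefined. 3c->0: no, bab/cbbc meet in 0. 3c->1: no, abc/cbbc meet in 1. 3c->2: ok.
All examples now run through 4 states with every (state, symbol) defined. Accept strings end in {0,1}, Reject strings end in {2}; accept={0,1}.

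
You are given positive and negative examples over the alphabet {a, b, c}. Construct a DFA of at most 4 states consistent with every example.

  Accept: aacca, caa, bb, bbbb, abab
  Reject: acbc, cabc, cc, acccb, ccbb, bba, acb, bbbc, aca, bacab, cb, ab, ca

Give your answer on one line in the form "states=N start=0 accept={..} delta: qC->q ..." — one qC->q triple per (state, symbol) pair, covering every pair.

Grow the machine one transition at a time. Run the examples from 0; the earliest place one falls off (shortest prefix, ties alphabetical) gets sent to the lowest-numbered state that keeps every Accept/Reject pair distinguishable — a pair clashes when both reach the same state with identical unread suffix — and to a fresh state only if none does.
a: 0a undefined. 0a->0: ok.
b: 0b undefined. 0b->0: no, bb/bba meet in 0. Open state 1: 0b->1.
c: 0c undefined. 0c->0: no, aacca/cc meet in 0. 0c->1: no, bb/acb meet in 1 with "b" left. Open state 2: 0c->2.
ba: 1a undefined. 1a->0: no, abab/ab meet in 1. 1a->1: ok.
bb: 1b undefined. 1b->0: no, bb/bba meet in 0. 1b->1: no, bb/bba meet in 1. 1b->2: ok.
ca: 2a undefined. 2a->0: no, caa/bba meet in 0. 2a->1: no, caa/bba meet in 1. 2a->2: no, caa/bba meet in 2. Open state 3: 2a->3.
cb: 2b undefined. 2b->0: no, bb/acbc meet in 2. 2b->1: ok.
cc: 2c undefined. 2c->0: no, aacca/cc meet in 0. 2c->1: no, aacca/cc meet in 1. 2c->2: no, aacca/bba meet in 3. 2c->3: ok.
bac: 1c undefined. 1c->0: ok.
caa: 3a undefined. 3a->0: no, aacca/acbc meet in 0. 3a->1: no, aacca/acb meet in 1. 3a->2: ok.
cab: 3b undefined. 3b->0: no, aacca/cabc meet in 2. 3b->1: no, aacca/ccbb meet in 2. 3b->2: ok.
accc: 3c undefined. 3c->0: ok.
All examples now run through 4 states with every (state, symbol) defined. Accept strings end in {2}, Reject strings end in {0,1,3}; accept={2}.

states=4 start=0 accept={2} delta: 0a->0 0b->1 0c->2 1a->1 1b->2 1c->0 2a->3 2b->1 2c->3 3a->2 3b->2 3c->0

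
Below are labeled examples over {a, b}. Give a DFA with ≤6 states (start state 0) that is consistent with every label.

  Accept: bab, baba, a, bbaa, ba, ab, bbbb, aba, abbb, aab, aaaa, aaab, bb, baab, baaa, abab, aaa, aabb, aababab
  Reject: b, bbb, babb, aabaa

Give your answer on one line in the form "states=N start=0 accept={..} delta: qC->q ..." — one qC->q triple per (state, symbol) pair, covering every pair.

Grow the machine one transition at a time. Run the examples from 0; the earliest place one falls off (shortest prefix, ties alphabetical) gets sent to the lowest-numbered state that keeps every Accept/Reject pair distinguishable — a pair clashes when both reach the same state with identical unread suffix — and to a fresh state only if none does.
a: 0a undefined. 0a->0: no, ab/b meet in 0 with "b" left. Open state 1: 0a->1.
b: 0b undefined. 0b->0: no, bbbb/b meet in 0. 0b->1: no, a/b meet in 1. Open state 2: 0b->2.
aa: 1a undefined. 1a->0: no, aab/b meet in 2. 1a->1: ok.
ab: 1b undefined. 1b->0: no, a/aabaa meet in 1. 1b->1: no, a/aabaa meet in 1. 1b->2: no, ab/b meet in 2. Open state 3: 1b->3.
ba: 2a undefined. 2a->0: no, bab/b meet in 2. 2a->1: no, aabb/babb meet in 3 with "b" left. 2a->2: no, ba/b meet in 2. 2a->3: no, abbb/babb meet in 3 with "bb" left. Open state 4: 2a->4.
bb: 2b undefined. 2b->0: ok.
aba: 3a undefined. 3a->0: no, a/aabaa meet in 1. 3a->1: no, a/aabaa meet in 1. 3a->2: no, ba/aabaa meet in 4. 3a->3: no, ab/aabaa meet in 3. 3a->4: ok.
abb: 3b undefined. 3b->0: no, abbb/b meet in 2. 3b->1: ok.
baa: 4a undefined. 4a->0: no, bbbb/aabaa meet in 0. 4a->1: no, a/aabaa meet in 1. 4a->2: ok.
bab: 4b undefined. 4b->0: ok.
All examples now run through 5 states with every (state, symbol) defined. Accept strings end in {0,1,3,4}, Reject strings end in {2}; accept={0,1,3,4}.

states=5 start=0 accept={0,1,3,4} delta: 0a->1 0b->2 1a->1 1b->3 2a->4 2b->0 3a->4 3b->1 4a->2 4b->0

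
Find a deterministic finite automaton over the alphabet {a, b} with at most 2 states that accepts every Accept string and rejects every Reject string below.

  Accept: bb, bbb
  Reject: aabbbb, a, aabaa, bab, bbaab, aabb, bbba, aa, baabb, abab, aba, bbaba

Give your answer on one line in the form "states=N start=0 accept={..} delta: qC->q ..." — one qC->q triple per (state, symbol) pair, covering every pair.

State merging on the prefix tree: take the shortest (then alphabetical) example prefix whose next move is undefined and point that move at state 0, else 1, else 2, ...; a target is out if some Accept/Reject pair would then sit in one state with the same input left (inseparable). If every existing state is out, open a new one.
a: 0a undefined. 0a->0: no, bb/aabb meet in 0 with "bb" left. Open state 1: 0a->1.
b: 0b undefined. 0b->0: ok.
aa: 1a undefined. 1a->0: no, bb/aabbbb meet in 0. 1a->1: ok.
ab: 1b undefined. 1b->0: no, bb/aabbbb meet in 0. 1b->1: ok.
All examples now run through 2 states with every (state, symbol) defined. Accept strings end in {0}, Reject strings end in {1}; accept={0}.

states=2 start=0 accept={0} delta: 0a->1 0b->0 1a->1 1b->1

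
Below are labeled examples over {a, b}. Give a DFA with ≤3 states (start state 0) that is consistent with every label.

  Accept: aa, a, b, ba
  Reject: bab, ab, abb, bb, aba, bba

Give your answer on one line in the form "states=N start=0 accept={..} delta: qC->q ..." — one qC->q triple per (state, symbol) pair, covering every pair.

Grow the machine one transition at a time. Run the examples from 0; the earliest place one falls off (shortest prefix, ties alphabetical) gets sent to the lowest-numbered state that keeps every Accept/Reject pair distinguishable — a pair clashes when both reach the same state with identical unread suffix — and to a fresh state only if none does.
a: 0a undefined. 0a->0: no, b/ab meet in 0 with "b" left. Open state 1: 0a->1.
b: 0b undefined. 0b->0: no, a/bba meet in 1. 0b->1: ok.
aa: 1a undefined. 1a->0: no, a/bab meet in 1. 1a->1: ok.
ab: 1b undefined. 1b->0: no, aa/abb meet in 1. 1b->1: no, aa/bab meet in 1. Open state 2: 1b->2.
aba: 2a undefined. 2a->0: ok.
abb: 2b undefined. 2b->0: ok.
All examples now run through 3 states with every (state, symbol) defined. Accept strings end in {1}, Reject strings end in {0,2}; accept={1}.

states=3 start=0 accept={1} delta: 0a->1 0b->1 1a->1 1b->2 2a->0 2b->0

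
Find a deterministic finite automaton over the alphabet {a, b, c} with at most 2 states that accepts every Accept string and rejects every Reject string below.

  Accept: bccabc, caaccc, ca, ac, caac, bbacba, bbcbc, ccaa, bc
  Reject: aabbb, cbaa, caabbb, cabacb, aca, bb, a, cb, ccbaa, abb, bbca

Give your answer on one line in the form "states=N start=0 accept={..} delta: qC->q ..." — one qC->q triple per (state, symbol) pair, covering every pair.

State merging on the prefix tree: take the shortest (then alphabetical) example prefix whose next move is undefined and point that move at state 0, else 1, else 2, ...; a target is out if some Accept/Reject pair would then sit in one state with the same input left (inseparable). If every existing state is out, open a new one.
a: 0a undefined. 0a->0: no, ca/aca meet in 0 with "ca" left. Open state 1: 0a->1.
b: 0b undefined. 0b->0: no, ca/bbca meet in 0 with "ca" left. 0b->1: ok.
c: 0c undefined. 0c->0: no, ca/a meet in 1. 0c->1: ok.
aa: 1a undefined. 1a->0: ok.
ab: 1b undefined. 1b->0: no, ca/cbaa meet in 0. 1b->1: ok.
ac: 1c undefined. 1c->0: ok.
All examples now run through 2 states with every (state, symbol) defined. Accept strings end in {0}, Reject strings end in {1}; accept={0}.

states=2 start=0 accept={0} delta: 0a->1 0b->1 0c->1 1a->0 1b->1 1c->0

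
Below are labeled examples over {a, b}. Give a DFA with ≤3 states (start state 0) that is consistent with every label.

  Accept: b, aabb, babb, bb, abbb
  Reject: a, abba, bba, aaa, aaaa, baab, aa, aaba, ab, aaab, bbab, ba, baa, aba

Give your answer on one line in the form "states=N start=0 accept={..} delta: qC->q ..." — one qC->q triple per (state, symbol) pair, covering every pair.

states=3 start=0 accept={0} delta: 0a->1 0b->0 1a->1 1b->2 2a->1 2b->0

State merging on the prefix tree: take the shortest (then alphabetical) example prefix whose next move is undefined and point that move at state 0, else 1, else 2, ...; a target is out if some Accept/Reject pair would then sit in one state with the same input left (inseparable). If every existing state is out, open a new one.
a: 0a undefined. 0a->0: no, b/ab meet in 0 with "b" left. Open state 1: 0a->1.
b: 0b undefined. 0b->0: ok.
aa: 1a undefined. 1a->0: no, b/aaaa meet in 0. 1a->1: ok.
ab: 1b undefined. 1b->0: no, b/baab meet in 0. 1b->1: no, aabb/a meet in 1. Open state 2: 1b->2.
aba: 2a undefined. 2a->0: no, b/aaba meet in 0. 2a->1: ok.
abb: 2b undefined. 2b->0: ok.
All examples now run through 3 states with every (state, symbol) defined. Accept strings end in {0}, Reject strings end in {1,2}; accept={0}.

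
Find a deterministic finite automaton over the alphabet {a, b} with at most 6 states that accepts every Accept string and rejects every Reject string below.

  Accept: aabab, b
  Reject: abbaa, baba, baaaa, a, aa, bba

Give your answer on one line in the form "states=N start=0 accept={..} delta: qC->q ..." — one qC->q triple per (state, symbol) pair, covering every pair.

Fold the examples into a partial DFA from state 0: repeatedly fix the first undefined (state, symbol) met by the shortest-then-alphabetical prefix, trying targets in increasing order and rejecting any under which an Accept and a Reject string meet in one state with the same remainder; add a state when all current targets are rejected. Accepting states are where Accept strings end.
a: 0a undefined. 0a->0: ok.
b: 0b undefined. 0b->0: no, aabab/abbaa meet in 0. Open state 1: 0b->1.
ba: 1a undefined. 1a->0: ok.
bb: 1b undefined. 1b->0: ok.
All examples now run through 2 states with every (state, symbol) defined. Accept strings end in {1}, Reject strings end in {0}; accept={1}.

states=2 start=0 accept={1} delta: 0a->0 0b->1 1a->0 1b->0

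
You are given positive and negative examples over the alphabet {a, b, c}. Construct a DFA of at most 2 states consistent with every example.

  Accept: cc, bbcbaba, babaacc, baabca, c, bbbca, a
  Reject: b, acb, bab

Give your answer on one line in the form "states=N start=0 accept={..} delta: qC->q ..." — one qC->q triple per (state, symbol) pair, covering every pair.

states=2 start=0 accept={0} delta: 0a->0 0b->1 0c->0 1a->0 1b->0 1c->0

Fold the examples into a partial DFA from state 0: repeatedly fix the first undefined (state, symbol) met by the shortest-then-alphabetical prefix, trying targets in increasing order and rejecting any under which an Accept and a Reject string meet in one state with the same remainder; add a state when all current targets are rejected. Accepting states are where Accept strings end.
a: 0a undefined. 0a->0: ok.
b: 0b undefined. 0b->0: no, a/b meet in 0. Open state 1: 0b->1.
c: 0c undefined. 0c->0: ok.
ba: 1a undefined. 1a->0: ok.
bb: 1b undefined. 1b->0: ok.
bbbc: 1c undefined. 1c->0: ok.
All examples now run through 2 states with every (state, symbol) defined. Accept strings end in {0}, Reject strings end in {1}; accept={0}.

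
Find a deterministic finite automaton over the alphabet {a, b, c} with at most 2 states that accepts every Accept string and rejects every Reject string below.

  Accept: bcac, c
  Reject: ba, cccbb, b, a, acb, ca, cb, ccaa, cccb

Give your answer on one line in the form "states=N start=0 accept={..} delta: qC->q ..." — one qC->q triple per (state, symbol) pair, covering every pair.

Fold the examples into a partial DFA from state 0: repeatedly fix the first undefined (state, symbol) met by the shortest-then-alphabetical prefix, trying targets in increasing order and rejecting any under which an Accept and a Reject string meet in one state with the same remainder; add a state when all current targets are rejected. Accepting states are where Accept strings end.
a: 0a undefined. 0a->0: ok.
b: 0b undefined. 0b->0: ok.
c: 0c undefined. 0c->0: no, bcac/ba meet in 0. Open state 1: 0c->1.
ca: 1a undefined. 1a->0: ok.
cb: 1b undefined. 1b->0: ok.
cc: 1c undefined. 1c->0: ok.
All examples now run through 2 states with every (state, symbol) defined. Accept strings end in {1}, Reject strings end in {0}; accept={1}.

states=2 start=0 accept={1} delta: 0a->0 0b->0 0c->1 1a->0 1b->0 1c->0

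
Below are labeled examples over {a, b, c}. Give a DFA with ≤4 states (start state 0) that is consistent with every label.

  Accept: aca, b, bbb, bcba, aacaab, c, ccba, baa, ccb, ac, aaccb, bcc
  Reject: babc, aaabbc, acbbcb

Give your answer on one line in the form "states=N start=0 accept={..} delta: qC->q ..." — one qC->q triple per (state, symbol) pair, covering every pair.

states=3 start=0 accept={0,1} delta: 0a->0 0b->1 0c->0 1a->0 1b->1 1c->2 2a->0 2b->2 2c->0

Grow the machine one transition at a time. Run the examples from 0; the earliest place one falls off (shortest prefix, ties alphabetical) gets sent to the lowest-numbered state that keeps every Accept/Reject pair distinguishable — a pair clashes when both reach the same state with identical unread suffix — and to a fresh state only if none does.
a: 0a undefined. 0a->0: ok.
b: 0b undefined. 0b->0: no, c/babc meet in 0 with "c" left. Open state 1: 0b->1.
c: 0c undefined. 0c->0: ok.
ba: 1a undefined. 1a->0: ok.
bb: 1b undefined. 1b->0: no, aca/aaabbc meet in 0. 1b->1: ok.
bc: 1c undefined. 1c->0: no, aca/babc meet in 0. 1c->1: no, b/babc meet in 1. Open state 2: 1c->2.
bcb: 2b undefined. 2b->0: no, aca/acbbcb meet in 0. 2b->1: no, b/acbbcb meet in 1. 2b->2: ok.
bcc: 2c undefined. 2c->0: ok.
bcba: 2a undefined. 2a->0: ok.
All examples now run through 3 states with every (state, symbol) defined. Accept strings end in {0,1}, Reject strings end in {2}; accept={0,1}.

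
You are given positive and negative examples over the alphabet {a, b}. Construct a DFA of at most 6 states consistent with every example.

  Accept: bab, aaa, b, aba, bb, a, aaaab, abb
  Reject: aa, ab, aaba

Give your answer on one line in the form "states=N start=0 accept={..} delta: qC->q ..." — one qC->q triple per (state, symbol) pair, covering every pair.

State merging on the prefix tree: take the shortest (then alphabetical) example prefix whose next move is undefined and point that move at state 0, else 1, else 2, ...; a target is out if some Accept/Reject pair would then sit in one state with the same input left (inseparable). If every existing state is out, open a new one.
a: 0a undefined. 0a->0: no, aaa/aa meet in 0. Open state 1: 0a->1.
b: 0b undefined. 0b->0: no, bab/ab meet in 1 with "b" left. 0b->1: no, bb/ab meet in 1 with "b" left. Open state 2: 0b->2.
aa: 1a undefined. 1a->0: ok.
ab: 1b undefined. 1b->0: ok.
ba: 2a undefined. 2a->0: ok.
bb: 2b undefined. 2b->0: no, bb/aa meet in 0. 2b->1: ok.
All examples now run through 3 states with every (state, symbol) defined. Accept strings end in {1,2}, Reject strings end in {0}; accept={1,2}.

states=3 start=0 accept={1,2} delta: 0a->1 0b->2 1a->0 1b->0 2a->0 2b->1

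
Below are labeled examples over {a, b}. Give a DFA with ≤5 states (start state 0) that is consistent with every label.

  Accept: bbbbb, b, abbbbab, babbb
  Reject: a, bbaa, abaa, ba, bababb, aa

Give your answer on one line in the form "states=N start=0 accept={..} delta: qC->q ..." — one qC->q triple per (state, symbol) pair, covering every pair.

Fold the examples into a partial DFA from state 0: repeatedly fix the first undefined (state, symbol) met by the shortest-then-alphabetical prefix, trying targets in increasing order and rejecting any under which an Accept and a Reject string meet in one state with the same remainder; add a state when all current targets are rejected. Accepting states are where Accept strings end.
a: 0a undefined. 0a->0: ok.
b: 0b undefined. 0b->0: no, bbbbb/a meet in 0. Open state 1: 0b->1.
ba: 1a undefined. 1a->0: ok.
bb: 1b undefined. 1b->0: ok.
All examples now run through 2 states with every (state, symbol) defined. Accept strings end in {1}, Reject strings end in {0}; accept={1}.

states=2 start=0 accept={1} delta: 0a->0 0b->1 1a->0 1b->0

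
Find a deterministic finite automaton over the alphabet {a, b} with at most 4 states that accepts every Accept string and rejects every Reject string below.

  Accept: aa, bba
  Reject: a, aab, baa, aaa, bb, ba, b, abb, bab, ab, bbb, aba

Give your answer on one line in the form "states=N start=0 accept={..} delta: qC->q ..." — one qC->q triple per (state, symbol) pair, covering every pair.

states=3 start=0 accept={0} delta: 0a->1 0b->2 1a->0 1b->2 2a->2 2b->1

Grow the machine one transition at a time. Run the examples from 0; the earliest place one falls off (shortest prefix, ties alphabetical) gets sent to the lowest-numbered state that keeps every Accept/Reject pair distinguishable — a pair clashes when both reach the same state with identical unread suffix — and to a fresh state only if none does.
a: 0a undefined. 0a->0: no, aa/a meet in 0. Open state 1: 0a->1.
b: 0b undefined. 0b->0: no, aa/baa meet in 1 with "a" left. 0b->1: no, aa/ba meet in 1 with "a" left. Open state 2: 0b->2.
aa: 1a undefined. 1a->0: ok.
ab: 1b undefined. 1b->0: no, aa/ab meet in 0. 1b->1: no, aa/aba meet in 0. 1b->2: ok.
ba: 2a undefined. 2a->0: no, aa/ba meet in 0. 2a->1: no, aa/baa meet in 0. 2a->2: ok.
bb: 2b undefined. 2b->0: no, aa/bb meet in 0. 2b->1: ok.
All examples now run through 3 states with every (state, symbol) defined. Accept strings end in {0}, Reject strings end in {1,2}; accept={0}.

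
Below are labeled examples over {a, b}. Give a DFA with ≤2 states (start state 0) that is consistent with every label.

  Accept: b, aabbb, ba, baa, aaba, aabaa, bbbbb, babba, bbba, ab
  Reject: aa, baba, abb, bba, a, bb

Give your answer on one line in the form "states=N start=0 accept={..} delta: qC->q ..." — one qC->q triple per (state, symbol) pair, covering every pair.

states=2 start=0 accept={1} delta: 0a->0 0b->1 1a->1 1b->0

Fold the examples into a partial DFA from state 0: repeatedly fix the first undefined (state, symbol) met by the shortest-then-alphabetical prefix, trying targets in increasing order and rejecting any under which an Accept and a Reject string meet in one state with the same remainder; add a state when all current targets are rejected. Accepting states are where Accept strings end.
a: 0a undefined. 0a->0: ok.
b: 0b undefined. 0b->0: no, b/aa meet in 0. Open state 1: 0b->1.
ba: 1a undefined. 1a->0: no, ba/aa meet in 0. 1a->1: ok.
bb: 1b undefined. 1b->0: ok.
All examples now run through 2 states with every (state, symbol) defined. Accept strings end in {1}, Reject strings end in {0}; accept={1}.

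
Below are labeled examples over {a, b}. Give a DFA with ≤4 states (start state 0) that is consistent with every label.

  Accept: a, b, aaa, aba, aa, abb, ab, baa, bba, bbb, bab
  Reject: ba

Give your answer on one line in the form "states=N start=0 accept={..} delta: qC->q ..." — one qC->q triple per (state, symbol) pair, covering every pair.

states=4 start=0 accept={0,1,2} delta: 0a->1 0b->2 1a->0 1b->0 2a->3 2b->0 3a->0 3b->0

Fold the examples into a partial DFA from state 0: repeatedly fix the first undefined (state, symbol) met by the shortest-then-alphabetical prefix, trying targets in increasing order and rejecting any under which an Accept and a Reject string meet in one state with the same remainder; add a state when all current targets are rejected. Accepting states are where Accept strings end.
a: 0a undefined. 0a->0: no, aba/ba meet in 0 with "ba" left. Open state 1: 0a->1.
b: 0b undefined. 0b->0: no, a/ba meet in 1. 0b->1: no, aa/ba meet in 1 with "a" left. Open state 2: 0b->2.
aa: 1a undefined. 1a->0: ok.
ab: 1b undefined. 1b->0: ok.
ba: 2a undefined. 2a->0: no, aa/ba meet in 0. 2a->1: no, a/ba meet in 1. 2a->2: no, b/ba meet in 2. Open state 3: 2a->3.
bb: 2b undefined. 2b->0: ok.
baa: 3a undefined. 3a->0: ok.
bab: 3b undefined. 3b->0: ok.
All examples now run through 4 states with every (state, symbol) defined. Accept strings end in {0,1,2}, Reject strings end in {3}; accept={0,1,2}.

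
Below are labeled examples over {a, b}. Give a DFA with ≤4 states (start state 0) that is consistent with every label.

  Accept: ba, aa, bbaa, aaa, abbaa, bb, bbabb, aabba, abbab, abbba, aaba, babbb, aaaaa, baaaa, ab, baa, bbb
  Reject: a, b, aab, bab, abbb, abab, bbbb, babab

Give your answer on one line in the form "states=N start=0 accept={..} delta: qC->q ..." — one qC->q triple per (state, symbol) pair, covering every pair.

states=4 start=0 accept={0,2,3} delta: 0a->1 0b->1 1a->2 1b->3 2a->0 2b->1 3a->2 3b->0

Grow the machine one transition at a time. Run the examples from 0; the earliest place one falls off (shortest prefix, ties alphabetical) gets sent to the lowest-numbered state that keeps every Accept/Reject pair distinguishable — a pair clashes when both reach the same state with identical unread suffix — and to a fresh state only if none does.
a: 0a undefined. 0a->0: no, aa/a meet in 0. Open state 1: 0a->1.
b: 0b undefined. 0b->0: no, ba/a meet in 1. 0b->1: ok.
aa: 1a undefined. 1a->0: no, aaa/a meet in 1. 1a->1: no, ba/a meet in 1. Open state 2: 1a->2.
ab: 1b undefined. 1b->0: no, bb/abbb meet in 0. 1b->1: no, bb/a meet in 1. 1b->2: no, abbab/babab meet in 2 with "bab" left. Open state 3: 1b->3.
aaa: 2a undefined. 2a->0: ok.
aab: 2b undefined. 2b->0: no, aaa/aab meet in 0. 2b->1: ok.
aba: 3a undefined. 3a->0: no, bbaa/a meet in 1. 3a->1: no, bb/abab meet in 3. 3a->2: ok.
abb: 3b undefined. 3b->0: ok.
All examples now run through 4 states with every (state, symbol) defined. Accept strings end in {0,2,3}, Reject strings end in {1}; accept={0,2,3}.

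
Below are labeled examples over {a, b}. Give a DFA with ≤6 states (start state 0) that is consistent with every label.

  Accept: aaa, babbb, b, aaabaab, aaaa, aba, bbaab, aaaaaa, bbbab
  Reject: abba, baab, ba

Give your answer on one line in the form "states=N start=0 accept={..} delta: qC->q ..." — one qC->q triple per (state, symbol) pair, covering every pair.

Fold the examples into a partial DFA from state 0: repeatedly fix the first undefined (state, symbol) met by the shortest-then-alphabetical prefix, trying targets in increasing order and rejecting any under which an Accept and a Reject string meet in one state with the same remainder; add a state when all current targets are rejected. Accepting states are where Accept strings end.
a: 0a undefined. 0a->0: no, aaabaab/baab meet in 0 with "baab" left. Open state 1: 0a->1.
b: 0b undefined. 0b->0: no, bbaab/baab meet in 1 with "ab" left. 0b->1: ok.
aa: 1a undefined. 1a->0: no, aaaa/ba meet in 0. 1a->1: no, aaa/ba meet in 1. Open state 2: 1a->2.
ab: 1b undefined. 1b->0: ok.
aaa: 2a undefined. 2a->0: no, b/baab meet in 1. 2a->1: no, aaaa/abba meet in 2. 2a->2: no, aaa/abba meet in 2. Open state 3: 2a->3.
bab: 2b undefined. 2b->0: ok.
aaaa: 3a undefined. 3a->0: no, aaaaaa/abba meet in 2. 3a->1: ok.
aaab: 3b undefined. 3b->0: no, babbb/baab meet in 0. 3b->1: no, b/baab meet in 1. 3b->2: ok.
All examples now run through 4 states with every (state, symbol) defined. Accept strings end in {0,1,3}, Reject strings end in {2}; accept={0,1,3}.

states=4 start=0 accept={0,1,3} delta: 0a->1 0b->1 1a->2 1b->0 2a->3 2b->0 3a->1 3b->2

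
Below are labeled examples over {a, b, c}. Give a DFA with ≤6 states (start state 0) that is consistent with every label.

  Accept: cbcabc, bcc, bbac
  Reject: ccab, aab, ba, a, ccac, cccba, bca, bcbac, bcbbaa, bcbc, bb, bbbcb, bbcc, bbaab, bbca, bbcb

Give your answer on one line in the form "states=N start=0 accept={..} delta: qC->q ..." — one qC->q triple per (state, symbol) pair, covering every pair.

State merging on the prefix tree: take the shortest (then alphabetical) example prefix whose next move is undefined and point that move at state 0, else 1, else 2, ...; a target is out if some Accept/Reject pair would then sit in one state with the same input left (inseparable). If every existing state is out, open a new one.
a: 0a undefined. 0a->0: ok.
b: 0b undefined. 0b->0: no, bcc/bbcc meet in 0 with "cc" left. Open state 1: 0b->1.
c: 0c undefined. 0c->0: ok.
ba: 1a undefined. 1a->0: ok.
bb: 1b undefined. 1b->0: no, bbac/ba meet in 0. 1b->1: no, bcc/bbcc meet in 1 with "cc" left. Open state 2: 1b->2.
bc: 1c undefined. 1c->0: no, cbcabc/ba meet in 0. 1c->1: no, cbcabc/ccab meet in 1. 1c->2: ok.
bba: 2a undefined. 2a->0: no, cbcabc/bb meet in 2. 2a->1: no, bbac/bb meet in 2. 2a->2: no, cbcabc/bcbc meet in 2 with "bc" left. Open state 3: 2a->3.
bbb: 2b undefined. 2b->0: ok.
bbc: 2c undefined. 2c->0: no, bcc/ba meet in 0. 2c->1: no, bcc/ccab meet in 1. 2c->2: no, bcc/bb meet in 2. 2c->3: no, bcc/bca meet in 3. Open state 4: 2c->4.
bbaa: 3a undefined. 3a->0: ok.
bbac: 3c undefined. 3c->0: no, bbac/ba meet in 0. 3c->1: no, bbac/ccab meet in 1. 3c->2: no, bbac/bb meet in 2. 3c->3: no, bbac/bca meet in 3. 3c->4: ok.
bbca: 4a undefined. 4a->0: ok.
bbcb: 4b undefined. 4b->0: ok.
bbcc: 4c undefined. 4c->0: ok.
cbcab: 3b undefined. 3b->0: no, cbcabc/ba meet in 0. 3b->1: no, cbcabc/bb meet in 2. 3b->2: ok.
All examples now run through 5 states with every (state, symbol) defined. Accept strings end in {4}, Reject strings end in {0,1,2,3}; accept={4}.

states=5 start=0 accept={4} delta: 0a->0 0b->1 0c->0 1a->0 1b->2 1c->2 2a->3 2b->0 2c->4 3a->0 3b->2 3c->4 4a->0 4b->0 4c->0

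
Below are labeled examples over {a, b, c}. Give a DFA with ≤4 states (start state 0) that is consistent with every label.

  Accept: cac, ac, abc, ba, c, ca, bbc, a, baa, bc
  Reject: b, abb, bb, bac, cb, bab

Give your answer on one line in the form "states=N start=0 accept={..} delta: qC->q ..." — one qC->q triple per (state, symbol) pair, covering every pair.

Fold the examples into a partial DFA from state 0: repeatedly fix the first undefined (state, symbol) met by the shortest-then-alphabetical prefix, trying targets in increasing order and rejecting any under which an Accept and a Reject string meet in one state with the same remainder; add a state when all current targets are rejected. Accepting states are where Accept strings end.
a: 0a undefined. 0a->0: ok.
b: 0b undefined. 0b->0: no, ac/bac meet in 0 with "c" left. Open state 1: 0b->1.
c: 0c undefined. 0c->0: ok.
ba: 1a undefined. 1a->0: no, cac/bac meet in 0. 1a->1: no, abc/bac meet in 1 with "c" left. Open state 2: 1a->2.
bb: 1b undefined. 1b->0: no, cac/abb meet in 0. 1b->1: ok.
bc: 1c undefined. 1c->0: ok.
baa: 2a undefined. 2a->0: ok.
bab: 2b undefined. 2b->0: no, cac/bab meet in 0. 2b->1: ok.
bac: 2c undefined. 2c->0: no, cac/bac meet in 0. 2c->1: ok.
All examples now run through 3 states with every (state, symbol) defined. Accept strings end in {0,2}, Reject strings end in {1}; accept={0,2}.

states=3 start=0 accept={0,2} delta: 0a->0 0b->1 0c->0 1a->2 1b->1 1c->0 2a->0 2b->1 2c->1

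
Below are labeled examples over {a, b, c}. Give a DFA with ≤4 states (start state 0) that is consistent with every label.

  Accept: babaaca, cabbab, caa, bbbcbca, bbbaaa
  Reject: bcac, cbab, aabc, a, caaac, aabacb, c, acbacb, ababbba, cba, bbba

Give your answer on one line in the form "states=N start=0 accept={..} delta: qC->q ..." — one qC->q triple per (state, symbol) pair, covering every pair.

states=4 start=0 accept={3} delta: 0a->0 0b->1 0c->1 1a->2 1b->0 1c->2 2a->3 2b->3 2c->0 3a->3 3b->1 3c->2

Fold the examples into a partial DFA from state 0: repeatedly fix the first undefined (state, symbol) met by the shortest-then-alphabetical prefix, trying targets in increasing order and rejecting any under which an Accept and a Reject string meet in one state with the same remainder; add a state when all current targets are rejected. Accepting states are where Accept strings end.
a: 0a undefined. 0a->0: ok.
b: 0b undefined. 0b->0: no, bbbaaa/a meet in 0. Open state 1: 0b->1.
c: 0c undefined. 0c->0: no, caa/a meet in 0. 0c->1: ok.
ba: 1a undefined. 1a->0: no, babaaca/a meet in 0. 1a->1: no, caa/c meet in 1. Open state 2: 1a->2.
bb: 1b undefined. 1b->0: ok.
bc: 1c undefined. 1c->0: no, bbbcbca/aabc meet in 0. 1c->1: no, bbbcbca/bbba meet in 2. 1c->2: ok.
bab: 2b undefined. 2b->0: no, babaaca/aabc meet in 2. 2b->1: no, cabbab/cbab meet in 1. 2b->2: no, caa/ababbba meet in 2 with "a" left. Open state 3: 2b->3.
bca: 2a undefined. 2a->0: no, caa/a meet in 0. 2a->1: no, caa/cbab meet in 1. 2a->2: no, caa/aabc meet in 2. 2a->3: ok.
baba: 3a undefined. 3a->0: no, babaaca/aabc meet in 2. 3a->1: no, bbbaaa/cbab meet in 1. 3a->2: no, bbbaaa/aabc meet in 2. 3a->3: ok.
bcac: 3c undefined. 3c->0: no, babaaca/bcac meet in 0. 3c->1: no, babaaca/aabc meet in 2. 3c->2: ok.
cabb: 3b undefined. 3b->0: no, cabbab/cbab meet in 1. 3b->1: ok.
aabac: 2c undefined. 2c->0: ok.
All examples now run through 4 states with every (state, symbol) defined. Accept strings end in {3}, Reject strings end in {0,1,2}; accept={3}.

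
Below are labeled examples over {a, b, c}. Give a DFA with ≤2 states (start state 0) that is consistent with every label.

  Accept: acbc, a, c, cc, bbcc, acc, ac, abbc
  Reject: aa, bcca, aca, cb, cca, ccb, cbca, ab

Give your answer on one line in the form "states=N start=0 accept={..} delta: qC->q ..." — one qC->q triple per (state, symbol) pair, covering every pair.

Fold the examples into a partial DFA from state 0: repeatedly fix the first undefined (state, symbol) met by the shortest-then-alphabetical prefix, trying targets in increasing order and rejecting any under which an Accept and a Reject string meet in one state with the same remainder; add a state when all current targets are rejected. Accepting states are where Accept strings end.
a: 0a undefined. 0a->0: no, a/aa meet in 0. Open state 1: 0a->1.
b: 0b undefined. 0b->0: ok.
c: 0c undefined. 0c->0: no, a/bcca meet in 1. 0c->1: ok.
aa: 1a undefined. 1a->0: ok.
ab: 1b undefined. 1b->0: ok.
ac: 1c undefined. 1c->0: no, acbc/bcca meet in 1. 1c->1: ok.
All examples now run through 2 states with every (state, symbol) defined. Accept strings end in {1}, Reject strings end in {0}; accept={1}.

states=2 start=0 accept={1} delta: 0a->1 0b->0 0c->1 1a->0 1b->0 1c->1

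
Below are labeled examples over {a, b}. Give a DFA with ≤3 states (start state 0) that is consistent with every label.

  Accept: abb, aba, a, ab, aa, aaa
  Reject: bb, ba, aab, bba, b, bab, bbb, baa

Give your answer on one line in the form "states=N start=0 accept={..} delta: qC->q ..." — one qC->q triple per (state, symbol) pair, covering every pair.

Fold the examples into a partial DFA from state 0: repeatedly fix the first undefined (state, symbol) met by the shortest-then-alphabetical prefix, trying targets in increasing order and rejecting any under which an Accept and a Reject string meet in one state with the same remainder; add a state when all current targets are rejected. Accepting states are where Accept strings end.
a: 0a undefined. 0a->0: no, abb/bb meet in 0 with "bb" left. Open state 1: 0a->1.
b: 0b undefined. 0b->0: no, a/ba meet in 1. 0b->1: no, abb/bbb meet in 1 with "bb" left. Open state 2: 0b->2.
aa: 1a undefined. 1a->0: ok.
ab: 1b undefined. 1b->0: no, abb/aab meet in 2. 1b->1: ok.
ba: 2a undefined. 2a->0: no, abb/baa meet in 1. 2a->1: no, abb/ba meet in 1. 2a->2: ok.
bb: 2b undefined. 2b->0: no, abb/bba meet in 1. 2b->1: no, abb/bb meet in 1. 2b->2: ok.
All examples now run through 3 states with every (state, symbol) defined. Accept strings end in {0,1}, Reject strings end in {2}; accept={0,1}.

states=3 start=0 accept={0,1} delta: 0a->1 0b->2 1a->0 1b->1 2a->2 2b->2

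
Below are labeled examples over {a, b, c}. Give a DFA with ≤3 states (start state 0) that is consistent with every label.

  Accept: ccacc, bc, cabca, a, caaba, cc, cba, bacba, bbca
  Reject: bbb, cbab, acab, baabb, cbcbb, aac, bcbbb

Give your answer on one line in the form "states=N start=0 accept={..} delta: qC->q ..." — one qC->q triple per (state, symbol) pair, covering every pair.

states=2 start=0 accept={0} delta: 0a->0 0b->1 0c->1 1a->0 1b->1 1c->0

State merging on the prefix tree: take the shortest (then alphabetical) example prefix whose next move is undefined and point that move at state 0, else 1, else 2, ...; a target is out if some Accept/Reject pair would then sit in one state with the same input left (inseparable). If every existing state is out, open a new one.
a: 0a undefined. 0a->0: ok.
b: 0b undefined. 0b->0: no, bc/aac meet in 0 with "c" left. Open state 1: 0b->1.
c: 0c undefined. 0c->0: no, ccacc/aac meet in 0. 0c->1: ok.
ba: 1a undefined. 1a->0: ok.
bb: 1b undefined. 1b->0: no, a/baabb meet in 0. 1b->1: ok.
bc: 1c undefined. 1c->0: ok.
All examples now run through 2 states with every (state, symbol) defined. Accept strings end in {0}, Reject strings end in {1}; accept={0}.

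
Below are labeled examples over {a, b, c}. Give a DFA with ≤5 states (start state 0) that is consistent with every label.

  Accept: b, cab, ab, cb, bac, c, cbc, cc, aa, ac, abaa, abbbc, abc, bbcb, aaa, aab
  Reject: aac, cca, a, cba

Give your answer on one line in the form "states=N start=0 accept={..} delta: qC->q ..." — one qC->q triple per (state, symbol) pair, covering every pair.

Fold the examples into a partial DFA from state 0: repeatedly fix the first undefined (state, symbol) met by the shortest-then-alphabetical prefix, trying targets in increasing order and rejecting any under which an Accept and a Reject string meet in one state with the same remainder; add a state when all current targets are rejected. Accepting states are where Accept strings end.
a: 0a undefined. 0a->0: no, c/aac meet in 0 with "c" left. Open state 1: 0a->1.
b: 0b undefined. 0b->0: ok.
c: 0c undefined. 0c->0: ok.
aa: 1a undefined. 1a->0: no, b/aac meet in 0. 1a->1: no, bac/aac meet in 1 with "c" left. Open state 2: 1a->2.
ab: 1b undefined. 1b->0: ok.
ac: 1c undefined. 1c->0: ok.
aaa: 2a undefined. 2a->0: ok.
aab: 2b undefined. 2b->0: ok.
aac: 2c undefined. 2c->0: no, b/aac meet in 0. 2c->1: ok.
All examples now run through 3 states with every (state, symbol) defined. Accept strings end in {0,2}, Reject strings end in {1}; accept={0,2}.

states=3 start=0 accept={0,2} delta: 0a->1 0b->0 0c->0 1a->2 1b->0 1c->0 2a->0 2b->0 2c->1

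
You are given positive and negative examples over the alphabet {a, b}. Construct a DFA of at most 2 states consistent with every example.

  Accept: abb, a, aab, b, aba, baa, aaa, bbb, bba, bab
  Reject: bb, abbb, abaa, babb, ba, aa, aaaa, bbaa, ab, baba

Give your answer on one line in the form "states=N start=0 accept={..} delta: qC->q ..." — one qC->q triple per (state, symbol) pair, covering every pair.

Grow the machine one transition at a time. Run the examples from 0; the earliest place one falls off (shortest prefix, ties alphabetical) gets sent to the lowest-numbered state that keeps every Accept/Reject pair distinguishable — a pair clashes when both reach the same state with identical unread suffix — and to a fresh state only if none does.
a: 0a undefined. 0a->0: no, abb/bb meet in 0 with "bb" left. Open state 1: 0a->1.
b: 0b undefined. 0b->0: no, abb/babb meet in 1 with "bb" left. 0b->1: ok.
aa: 1a undefined. 1a->0: ok.
ab: 1b undefined. 1b->0: ok.
All examples now run through 2 states with every (state, symbol) defined. Accept strings end in {1}, Reject strings end in {0}; accept={1}.

states=2 start=0 accept={1} delta: 0a->1 0b->1 1a->0 1b->0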